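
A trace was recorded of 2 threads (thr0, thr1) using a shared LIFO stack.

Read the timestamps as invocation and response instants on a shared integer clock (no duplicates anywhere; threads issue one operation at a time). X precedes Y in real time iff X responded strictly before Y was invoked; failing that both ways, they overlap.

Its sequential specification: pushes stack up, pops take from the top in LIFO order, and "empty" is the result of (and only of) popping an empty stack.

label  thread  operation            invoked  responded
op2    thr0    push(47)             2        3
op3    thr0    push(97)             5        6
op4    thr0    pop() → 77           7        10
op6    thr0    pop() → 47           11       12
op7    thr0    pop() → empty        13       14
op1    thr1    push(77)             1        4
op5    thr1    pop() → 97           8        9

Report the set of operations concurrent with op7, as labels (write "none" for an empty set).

op7 runs from 13 to 14; window-overlapping ops are concurrent
op1 [1,4]: before
op2 [2,3]: before
op3 [5,6]: before
op4 [7,10]: before
op5 [8,9]: before
op6 [11,12]: before

none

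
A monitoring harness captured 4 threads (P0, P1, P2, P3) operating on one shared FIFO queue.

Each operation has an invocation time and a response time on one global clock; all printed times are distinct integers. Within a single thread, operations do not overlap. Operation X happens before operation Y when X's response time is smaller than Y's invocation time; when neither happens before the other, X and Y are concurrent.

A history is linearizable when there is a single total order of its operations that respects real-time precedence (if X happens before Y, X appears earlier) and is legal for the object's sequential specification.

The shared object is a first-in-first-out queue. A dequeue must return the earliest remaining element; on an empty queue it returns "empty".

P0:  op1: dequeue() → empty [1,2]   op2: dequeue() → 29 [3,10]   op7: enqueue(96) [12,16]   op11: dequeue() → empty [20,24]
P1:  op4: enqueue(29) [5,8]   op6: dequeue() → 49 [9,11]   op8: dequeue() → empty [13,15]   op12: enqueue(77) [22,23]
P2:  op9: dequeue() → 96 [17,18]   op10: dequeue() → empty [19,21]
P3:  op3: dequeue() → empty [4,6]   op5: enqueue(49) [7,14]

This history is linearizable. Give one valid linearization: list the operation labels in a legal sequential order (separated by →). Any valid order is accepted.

op1 → op3 → op4 → op2 → op5 → op6 → op8 → op7 → op9 → op10 → op11 → op12

step 1: op1 dequeue() → empty — queue <>
step 2: op3 dequeue() → empty — queue <>
step 3: op4 enqueue(29) — queue <29>
step 4: op2 dequeue() → 29 — queue <>
step 5: op5 enqueue(49) — queue <49>
step 6: op6 dequeue() → 49 — queue <>
step 7: op8 dequeue() → empty — queue <>
step 8: op7 enqueue(96) — queue <96>
step 9: op9 dequeue() → 96 — queue <>
step 10: op10 dequeue() → empty — queue <>
step 11: op11 dequeue() → empty — queue <>
step 12: op12 enqueue(77) — queue <77>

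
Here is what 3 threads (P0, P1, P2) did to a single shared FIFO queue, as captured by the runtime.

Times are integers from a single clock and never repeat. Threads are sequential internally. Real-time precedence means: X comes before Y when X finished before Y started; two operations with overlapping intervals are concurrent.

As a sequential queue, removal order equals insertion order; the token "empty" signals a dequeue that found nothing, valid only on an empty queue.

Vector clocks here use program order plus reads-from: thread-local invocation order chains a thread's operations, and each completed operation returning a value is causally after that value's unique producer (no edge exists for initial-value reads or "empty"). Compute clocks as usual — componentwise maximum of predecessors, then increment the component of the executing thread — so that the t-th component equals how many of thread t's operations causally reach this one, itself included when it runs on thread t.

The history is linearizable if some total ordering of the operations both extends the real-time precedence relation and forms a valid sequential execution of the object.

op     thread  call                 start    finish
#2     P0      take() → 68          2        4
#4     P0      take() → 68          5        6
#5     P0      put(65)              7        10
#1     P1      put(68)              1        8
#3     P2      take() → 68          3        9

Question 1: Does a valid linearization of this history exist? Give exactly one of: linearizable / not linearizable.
events 1..5 are fine; event 6 — the response of #4 at time 6 — makes the prefix non-linearizable
exactly one order of the 2 completed ops respects real time; the FIFO queue replay fails
every completion of the 2 pending operations (#1, #3) was checked; none linearizes
for example #2, #4 (pending dropped) fails at step 1: #2 take() → 68 is not legal there

not linearizable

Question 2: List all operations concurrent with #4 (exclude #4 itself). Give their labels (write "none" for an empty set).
#4 runs from 5 to 6; window-overlapping ops are concurrent
#1 [1,8]: concurrent
#2 [2,4]: before
#3 [3,9]: concurrent
#5 [7,10]: after

#1, #3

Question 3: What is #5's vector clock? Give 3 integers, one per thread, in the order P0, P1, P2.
root op #1, invoked 1: fresh clock plus P1's own tick → (0, 1, 0)
#3 (invocation 3): componentwise max over VC(#1)=(0, 1, 0), +1 at P2, giving (0, 1, 1)
#2 (invocation 2): componentwise max over VC(#1)=(0, 1, 0), +1 at P0, giving (1, 1, 0)
#4 (invocation 5): componentwise max over VC(#1)=(0, 1, 0), VC(#2)=(1, 1, 0), +1 at P0, giving (2, 1, 0)
#5 (invocation 7): componentwise max over VC(#4)=(2, 1, 0), +1 at P0, giving (3, 1, 0)
target: VC(#5) = (3, 1, 0)

(3, 1, 0)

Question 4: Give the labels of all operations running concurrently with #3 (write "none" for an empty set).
overlap test against #3 [3,9]: concurrent iff the interval meets 3..9
#1 [1,8]: concurrent
#2 [2,4]: concurrent
#4 [5,6]: concurrent
#5 [7,10]: concurrent

#1, #2, #4, #5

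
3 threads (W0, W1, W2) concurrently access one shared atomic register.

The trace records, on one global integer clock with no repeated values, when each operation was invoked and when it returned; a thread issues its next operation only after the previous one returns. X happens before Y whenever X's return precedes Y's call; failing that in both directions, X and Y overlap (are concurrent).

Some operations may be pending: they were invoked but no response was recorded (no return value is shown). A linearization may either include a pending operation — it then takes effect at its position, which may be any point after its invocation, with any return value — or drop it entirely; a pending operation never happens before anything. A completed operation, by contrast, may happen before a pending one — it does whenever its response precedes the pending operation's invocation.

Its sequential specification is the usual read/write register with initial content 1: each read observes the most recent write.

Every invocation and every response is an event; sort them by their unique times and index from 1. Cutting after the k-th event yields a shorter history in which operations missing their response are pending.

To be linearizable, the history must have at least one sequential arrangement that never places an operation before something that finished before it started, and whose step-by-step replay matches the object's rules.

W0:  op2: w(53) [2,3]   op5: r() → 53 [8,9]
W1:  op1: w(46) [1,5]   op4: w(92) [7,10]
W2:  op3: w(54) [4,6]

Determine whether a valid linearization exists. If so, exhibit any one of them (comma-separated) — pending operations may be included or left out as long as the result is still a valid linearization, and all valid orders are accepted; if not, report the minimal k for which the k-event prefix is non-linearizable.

not linearizable — minimal violating prefix: 9 events

already the first 9 events (up to op5's response at time 9) admit no linearization; the first 8 still do
3 orders of the 4 completed atomic register ops respect real time; none is legal
including or dropping the 1 pending operation (op4) in any combination fails
one such order, op1, op2, op3, op5 (pending dropped), breaks at step 4 where op5 r() → 53 is illegal
one such order, op2, op1, op3, op5 (pending dropped), breaks at step 4 where op5 r() → 53 is illegal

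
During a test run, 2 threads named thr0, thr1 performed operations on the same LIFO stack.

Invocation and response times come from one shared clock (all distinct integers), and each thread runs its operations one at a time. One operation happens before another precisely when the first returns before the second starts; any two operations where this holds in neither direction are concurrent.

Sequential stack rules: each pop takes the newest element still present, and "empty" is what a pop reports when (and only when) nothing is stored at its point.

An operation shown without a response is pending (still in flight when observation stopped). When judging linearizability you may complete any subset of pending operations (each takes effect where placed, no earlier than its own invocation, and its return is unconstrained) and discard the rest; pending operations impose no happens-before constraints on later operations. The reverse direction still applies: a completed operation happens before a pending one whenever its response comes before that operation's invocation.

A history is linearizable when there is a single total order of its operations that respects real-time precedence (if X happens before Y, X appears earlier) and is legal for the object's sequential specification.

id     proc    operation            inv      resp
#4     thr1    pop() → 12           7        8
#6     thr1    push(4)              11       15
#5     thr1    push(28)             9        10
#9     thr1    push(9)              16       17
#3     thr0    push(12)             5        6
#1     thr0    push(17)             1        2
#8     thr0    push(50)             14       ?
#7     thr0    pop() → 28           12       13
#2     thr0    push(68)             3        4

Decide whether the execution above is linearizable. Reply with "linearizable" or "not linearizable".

linearizable

one valid linearization: #1, #2, #3, #4, #5, #7, #6, #8, #9
1. #1 push(17), leaving stack <17>
2. #2 push(68), leaving stack <17,68>
3. #3 push(12), leaving stack <17,68,12>
4. #4 pop() → 12, leaving stack <17,68>
5. #5 push(28), leaving stack <17,68,28>
6. #7 pop() → 28, leaving stack <17,68>
7. #6 push(4), leaving stack <17,68,4>
8. #8 push(50) (pending, included), leaving stack <17,68,4,50>
9. #9 push(9), leaving stack <17,68,4,50,9>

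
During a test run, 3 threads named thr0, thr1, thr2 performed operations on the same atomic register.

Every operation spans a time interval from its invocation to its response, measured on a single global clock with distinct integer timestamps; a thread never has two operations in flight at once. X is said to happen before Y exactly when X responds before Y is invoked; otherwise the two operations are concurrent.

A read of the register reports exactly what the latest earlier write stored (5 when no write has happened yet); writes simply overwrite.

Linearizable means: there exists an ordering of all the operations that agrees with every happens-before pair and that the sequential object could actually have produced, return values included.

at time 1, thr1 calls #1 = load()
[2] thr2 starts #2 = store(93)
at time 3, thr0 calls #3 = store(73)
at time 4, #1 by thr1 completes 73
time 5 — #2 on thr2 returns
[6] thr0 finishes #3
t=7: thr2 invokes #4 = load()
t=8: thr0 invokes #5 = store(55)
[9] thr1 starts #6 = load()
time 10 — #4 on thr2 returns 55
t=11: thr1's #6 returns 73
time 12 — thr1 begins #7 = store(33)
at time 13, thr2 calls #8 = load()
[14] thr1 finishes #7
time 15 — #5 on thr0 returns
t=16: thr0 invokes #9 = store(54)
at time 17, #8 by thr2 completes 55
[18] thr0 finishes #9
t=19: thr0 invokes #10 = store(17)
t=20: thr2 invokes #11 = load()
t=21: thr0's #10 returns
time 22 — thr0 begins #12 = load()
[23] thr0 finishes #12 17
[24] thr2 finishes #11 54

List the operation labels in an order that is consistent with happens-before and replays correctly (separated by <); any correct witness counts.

#2 < #3 < #1 < #6 < #5 < #4 < #8 < #7 < #9 < #11 < #10 < #12

1. #2 store(93), leaving value 93
2. #3 store(73), leaving value 73
3. #1 load() → 73, leaving value 73
4. #6 load() → 73, leaving value 73
5. #5 store(55), leaving value 55
6. #4 load() → 55, leaving value 55
7. #8 load() → 55, leaving value 55
8. #7 store(33), leaving value 33
9. #9 store(54), leaving value 54
10. #11 load() → 54, leaving value 54
11. #10 store(17), leaving value 17
12. #12 load() → 17, leaving value 17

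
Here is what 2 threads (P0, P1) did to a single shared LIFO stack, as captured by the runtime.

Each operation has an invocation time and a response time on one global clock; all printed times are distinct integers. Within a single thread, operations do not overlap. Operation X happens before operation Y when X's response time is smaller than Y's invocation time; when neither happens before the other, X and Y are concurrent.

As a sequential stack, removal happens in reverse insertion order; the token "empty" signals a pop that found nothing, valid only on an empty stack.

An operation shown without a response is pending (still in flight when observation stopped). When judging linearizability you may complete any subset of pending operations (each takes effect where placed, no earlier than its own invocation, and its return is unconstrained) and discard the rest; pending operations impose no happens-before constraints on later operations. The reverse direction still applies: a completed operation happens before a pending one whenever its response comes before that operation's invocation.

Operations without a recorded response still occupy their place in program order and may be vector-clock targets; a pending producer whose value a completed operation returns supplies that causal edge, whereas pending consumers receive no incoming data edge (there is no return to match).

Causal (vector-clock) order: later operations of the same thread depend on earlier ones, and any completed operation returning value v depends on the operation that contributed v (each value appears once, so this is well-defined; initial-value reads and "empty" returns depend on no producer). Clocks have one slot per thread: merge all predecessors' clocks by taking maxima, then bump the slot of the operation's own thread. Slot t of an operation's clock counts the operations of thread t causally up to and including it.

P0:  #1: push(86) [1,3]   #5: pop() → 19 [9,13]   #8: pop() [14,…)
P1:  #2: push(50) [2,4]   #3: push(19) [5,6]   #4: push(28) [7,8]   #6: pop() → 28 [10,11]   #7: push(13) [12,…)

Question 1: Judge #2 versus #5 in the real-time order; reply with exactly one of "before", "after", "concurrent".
before

#2 spans [2,4], #5 spans [9,13]
resp(#2)=4 < inv(#5)=9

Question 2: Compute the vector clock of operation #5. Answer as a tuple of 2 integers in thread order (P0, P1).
(2, 2)

root op #2, invoked 2: fresh clock plus P1's own tick → (0, 1)
root op #1, invoked 1: fresh clock plus P0's own tick → (1, 0)
#3, invoked 5, takes VC(#2)=(0, 1) under max, adds 1 for P1 → (0, 2)
#4, invoked 7, takes VC(#3)=(0, 2) under max, adds 1 for P1 → (0, 3)
#6, invoked 10, takes VC(#4)=(0, 3) under max, adds 1 for P1 → (0, 4)
#5, invoked 9, takes VC(#1)=(1, 0), VC(#3)=(0, 2) under max, adds 1 for P0 → (2, 2)
#7, invoked 12, takes VC(#6)=(0, 4) under max, adds 1 for P1 → (0, 5)
#8, invoked 14, takes VC(#5)=(2, 2) under max, adds 1 for P0 → (3, 2)
target: VC(#5) = (2, 2)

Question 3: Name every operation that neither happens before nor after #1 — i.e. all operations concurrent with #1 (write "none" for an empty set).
#2

overlap test against #1 [1,3]: concurrent iff the interval meets 1..3
#2 [2,4]: concurrent
#3 [5,6]: after
#4 [7,8]: after
#5 [9,13]: after
#6 [10,11]: after
#7 [12,…): after
#8 [14,…): after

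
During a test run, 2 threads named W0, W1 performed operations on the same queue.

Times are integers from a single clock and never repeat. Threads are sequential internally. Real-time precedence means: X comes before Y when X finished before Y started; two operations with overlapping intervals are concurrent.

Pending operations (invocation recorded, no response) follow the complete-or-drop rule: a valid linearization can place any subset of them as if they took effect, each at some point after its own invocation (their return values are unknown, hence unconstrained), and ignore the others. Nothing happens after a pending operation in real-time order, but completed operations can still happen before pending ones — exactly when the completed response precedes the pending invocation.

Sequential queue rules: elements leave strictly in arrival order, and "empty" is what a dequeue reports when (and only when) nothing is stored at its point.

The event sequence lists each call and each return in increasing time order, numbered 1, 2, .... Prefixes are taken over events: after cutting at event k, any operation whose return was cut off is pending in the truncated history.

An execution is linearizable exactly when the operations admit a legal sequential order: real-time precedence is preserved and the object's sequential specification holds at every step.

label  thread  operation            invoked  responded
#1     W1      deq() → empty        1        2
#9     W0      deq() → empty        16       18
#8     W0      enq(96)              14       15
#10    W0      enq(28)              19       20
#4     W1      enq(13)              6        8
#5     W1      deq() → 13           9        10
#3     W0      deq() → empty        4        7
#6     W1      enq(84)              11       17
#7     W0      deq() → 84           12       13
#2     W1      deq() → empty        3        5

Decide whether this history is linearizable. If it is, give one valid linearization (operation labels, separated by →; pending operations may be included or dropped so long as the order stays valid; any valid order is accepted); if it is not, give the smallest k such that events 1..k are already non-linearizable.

cut after 17 events: linearizable; cut after 18 events (#9 responds, time 18): not linearizable
checked exhaustively: 12 real-time-consistent orders of 9 completed operations, zero legal queue replays
one such order, #1, #2, #3, #4, #5, #6, #7, #8, #9, breaks at step 9 where #9 deq() → empty is illegal
one such order, #1, #2, #3, #4, #5, #7, #6, #8, #9, breaks at step 6 where #7 deq() → 84 is illegal

not linearizable — minimal violating prefix: 18 events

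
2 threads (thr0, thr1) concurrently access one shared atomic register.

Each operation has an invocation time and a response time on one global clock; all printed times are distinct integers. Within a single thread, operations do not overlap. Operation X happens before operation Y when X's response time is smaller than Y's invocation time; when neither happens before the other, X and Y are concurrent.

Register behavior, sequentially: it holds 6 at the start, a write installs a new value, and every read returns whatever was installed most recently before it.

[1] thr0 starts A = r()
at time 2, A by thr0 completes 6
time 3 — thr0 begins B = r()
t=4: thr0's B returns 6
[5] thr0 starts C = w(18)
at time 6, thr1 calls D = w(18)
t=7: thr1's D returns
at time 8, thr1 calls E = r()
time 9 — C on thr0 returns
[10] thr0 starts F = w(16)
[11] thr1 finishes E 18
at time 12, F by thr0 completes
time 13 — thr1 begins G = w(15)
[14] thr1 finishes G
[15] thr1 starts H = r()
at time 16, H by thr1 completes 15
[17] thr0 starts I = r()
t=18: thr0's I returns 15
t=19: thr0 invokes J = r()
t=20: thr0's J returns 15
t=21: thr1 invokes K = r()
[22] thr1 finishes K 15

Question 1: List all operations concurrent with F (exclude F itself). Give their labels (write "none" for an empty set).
E

overlap test against F [10,12]: concurrent iff the interval meets 10..12
A [1,2]: before
B [3,4]: before
C [5,9]: before
D [6,7]: before
E [8,11]: concurrent
G [13,14]: after
H [15,16]: after
I [17,18]: after
J [19,20]: after
K [21,22]: after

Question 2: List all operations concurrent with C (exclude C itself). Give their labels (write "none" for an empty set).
D, E

C spans [5,9]: anything still running between times 5 and 9 counts as concurrent
A [1,2]: before
B [3,4]: before
D [6,7]: concurrent
E [8,11]: concurrent
F [10,12]: after
G [13,14]: after
H [15,16]: after
I [17,18]: after
J [19,20]: after
K [21,22]: after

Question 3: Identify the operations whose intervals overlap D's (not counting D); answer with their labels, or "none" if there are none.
C

D runs from 6 to 7; window-overlapping ops are concurrent
A [1,2]: before
B [3,4]: before
C [5,9]: concurrent
E [8,11]: after
F [10,12]: after
G [13,14]: after
H [15,16]: after
I [17,18]: after
J [19,20]: after
K [21,22]: after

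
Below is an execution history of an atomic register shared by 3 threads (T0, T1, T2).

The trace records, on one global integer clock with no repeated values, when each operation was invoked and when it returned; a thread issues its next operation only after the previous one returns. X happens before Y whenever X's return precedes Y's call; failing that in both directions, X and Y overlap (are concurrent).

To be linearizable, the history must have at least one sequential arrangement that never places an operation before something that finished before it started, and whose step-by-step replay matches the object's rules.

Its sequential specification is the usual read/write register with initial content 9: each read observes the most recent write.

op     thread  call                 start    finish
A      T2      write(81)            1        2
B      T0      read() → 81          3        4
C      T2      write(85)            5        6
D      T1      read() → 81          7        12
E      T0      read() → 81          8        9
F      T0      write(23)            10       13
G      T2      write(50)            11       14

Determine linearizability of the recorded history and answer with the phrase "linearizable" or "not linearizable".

not linearizable

events 1..8 are fine; event 9 — the response of E at time 9 — makes the prefix non-linearizable
a single order respects real time; the 4 completed atomic register operations fail replay along it
include/drop combinations of the 1 pending operation (D) were all tried; none helps
e.g. A, B, C, E (pending dropped): illegal at step 4, since E read() → 81 cannot apply there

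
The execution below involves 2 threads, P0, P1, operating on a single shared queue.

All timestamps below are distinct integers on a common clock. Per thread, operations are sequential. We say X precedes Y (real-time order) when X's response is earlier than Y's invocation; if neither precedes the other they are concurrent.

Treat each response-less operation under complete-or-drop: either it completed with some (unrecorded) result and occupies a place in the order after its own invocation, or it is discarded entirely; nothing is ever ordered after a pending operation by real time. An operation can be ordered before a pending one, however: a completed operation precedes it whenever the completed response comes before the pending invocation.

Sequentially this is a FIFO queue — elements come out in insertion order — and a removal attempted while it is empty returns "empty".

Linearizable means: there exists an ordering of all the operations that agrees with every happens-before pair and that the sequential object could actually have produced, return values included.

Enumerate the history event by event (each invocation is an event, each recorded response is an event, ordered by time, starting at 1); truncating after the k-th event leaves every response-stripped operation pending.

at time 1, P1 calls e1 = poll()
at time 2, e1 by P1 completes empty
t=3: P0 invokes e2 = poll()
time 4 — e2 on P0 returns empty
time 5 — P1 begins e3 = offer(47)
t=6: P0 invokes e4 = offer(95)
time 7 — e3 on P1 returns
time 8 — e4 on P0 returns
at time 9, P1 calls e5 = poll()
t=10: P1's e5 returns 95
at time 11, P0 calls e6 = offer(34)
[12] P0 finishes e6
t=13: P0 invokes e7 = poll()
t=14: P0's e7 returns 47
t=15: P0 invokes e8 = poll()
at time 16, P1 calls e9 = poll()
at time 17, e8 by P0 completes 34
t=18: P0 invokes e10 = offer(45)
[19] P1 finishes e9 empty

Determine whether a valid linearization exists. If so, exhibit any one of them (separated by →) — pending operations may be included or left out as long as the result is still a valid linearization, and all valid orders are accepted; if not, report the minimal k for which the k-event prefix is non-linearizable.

linearizable — witness: e1 → e2 → e4 → e3 → e5 → e6 → e7 → e8 → e9

after step 1 (e1 poll() → empty): queue <>
after step 2 (e2 poll() → empty): queue <>
after step 3 (e4 offer(95)): queue <95>
after step 4 (e3 offer(47)): queue <95,47>
after step 5 (e5 poll() → 95): queue <47>
after step 6 (e6 offer(34)): queue <47,34>
after step 7 (e7 poll() → 47): queue <34>
after step 8 (e8 poll() → 34): queue <>
after step 9 (e9 poll() → empty): queue <>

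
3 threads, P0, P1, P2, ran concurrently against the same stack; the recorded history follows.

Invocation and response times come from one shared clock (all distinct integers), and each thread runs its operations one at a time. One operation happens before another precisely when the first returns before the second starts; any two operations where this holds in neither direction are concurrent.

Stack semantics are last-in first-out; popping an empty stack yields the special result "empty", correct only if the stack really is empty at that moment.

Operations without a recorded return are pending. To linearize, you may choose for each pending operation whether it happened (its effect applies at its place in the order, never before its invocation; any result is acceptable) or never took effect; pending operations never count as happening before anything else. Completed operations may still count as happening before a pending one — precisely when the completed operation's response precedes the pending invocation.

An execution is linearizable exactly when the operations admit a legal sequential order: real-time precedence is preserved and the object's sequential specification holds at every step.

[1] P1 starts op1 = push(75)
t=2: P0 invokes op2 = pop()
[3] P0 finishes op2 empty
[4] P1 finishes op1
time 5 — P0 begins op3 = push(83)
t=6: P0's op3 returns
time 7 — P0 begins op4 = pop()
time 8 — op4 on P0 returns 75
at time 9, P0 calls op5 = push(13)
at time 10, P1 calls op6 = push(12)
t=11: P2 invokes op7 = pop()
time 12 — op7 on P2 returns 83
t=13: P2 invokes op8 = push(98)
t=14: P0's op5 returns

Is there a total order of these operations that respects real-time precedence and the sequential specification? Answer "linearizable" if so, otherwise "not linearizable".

not linearizable

prefix check: 1..7 passes, 1..8 fails once op4's time-8 response joins
checked exhaustively: 2 real-time-consistent orders of 4 completed operations, zero legal stack replays
one such order, op1, op2, op3, op4, breaks at step 2 where op2 pop() → empty is illegal
one such order, op2, op1, op3, op4, breaks at step 4 where op4 pop() → 75 is illegal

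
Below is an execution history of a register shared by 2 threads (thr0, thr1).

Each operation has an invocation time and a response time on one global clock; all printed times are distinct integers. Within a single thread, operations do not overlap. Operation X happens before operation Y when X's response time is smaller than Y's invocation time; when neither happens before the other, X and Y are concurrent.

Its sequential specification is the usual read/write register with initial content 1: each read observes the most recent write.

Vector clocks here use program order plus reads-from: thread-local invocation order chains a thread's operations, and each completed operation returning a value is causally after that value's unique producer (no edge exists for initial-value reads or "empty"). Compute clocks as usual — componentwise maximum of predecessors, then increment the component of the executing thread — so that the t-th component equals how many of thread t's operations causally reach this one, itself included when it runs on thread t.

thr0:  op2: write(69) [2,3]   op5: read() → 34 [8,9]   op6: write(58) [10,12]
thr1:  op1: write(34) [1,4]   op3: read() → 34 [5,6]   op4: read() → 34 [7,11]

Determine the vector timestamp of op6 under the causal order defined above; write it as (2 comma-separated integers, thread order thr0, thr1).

(3, 1)

VC(op1, invoked at 1): no causal predecessors; +1 on thr1 → (0, 1)
VC(op2, invoked at 2): no causal predecessors; +1 on thr0 → (1, 0)
VC(op3, invoked at 5): max of VC(op1)=(0, 1), then +1 on thread thr1 → (0, 2)
VC(op4, invoked at 7): max of VC(op1)=(0, 1), VC(op3)=(0, 2), then +1 on thread thr1 → (0, 3)
VC(op5, invoked at 8): max of VC(op1)=(0, 1), VC(op2)=(1, 0), then +1 on thread thr0 → (2, 1)
VC(op6, invoked at 10): max of VC(op5)=(2, 1), then +1 on thread thr0 → (3, 1)
target: VC(op6) = (3, 1)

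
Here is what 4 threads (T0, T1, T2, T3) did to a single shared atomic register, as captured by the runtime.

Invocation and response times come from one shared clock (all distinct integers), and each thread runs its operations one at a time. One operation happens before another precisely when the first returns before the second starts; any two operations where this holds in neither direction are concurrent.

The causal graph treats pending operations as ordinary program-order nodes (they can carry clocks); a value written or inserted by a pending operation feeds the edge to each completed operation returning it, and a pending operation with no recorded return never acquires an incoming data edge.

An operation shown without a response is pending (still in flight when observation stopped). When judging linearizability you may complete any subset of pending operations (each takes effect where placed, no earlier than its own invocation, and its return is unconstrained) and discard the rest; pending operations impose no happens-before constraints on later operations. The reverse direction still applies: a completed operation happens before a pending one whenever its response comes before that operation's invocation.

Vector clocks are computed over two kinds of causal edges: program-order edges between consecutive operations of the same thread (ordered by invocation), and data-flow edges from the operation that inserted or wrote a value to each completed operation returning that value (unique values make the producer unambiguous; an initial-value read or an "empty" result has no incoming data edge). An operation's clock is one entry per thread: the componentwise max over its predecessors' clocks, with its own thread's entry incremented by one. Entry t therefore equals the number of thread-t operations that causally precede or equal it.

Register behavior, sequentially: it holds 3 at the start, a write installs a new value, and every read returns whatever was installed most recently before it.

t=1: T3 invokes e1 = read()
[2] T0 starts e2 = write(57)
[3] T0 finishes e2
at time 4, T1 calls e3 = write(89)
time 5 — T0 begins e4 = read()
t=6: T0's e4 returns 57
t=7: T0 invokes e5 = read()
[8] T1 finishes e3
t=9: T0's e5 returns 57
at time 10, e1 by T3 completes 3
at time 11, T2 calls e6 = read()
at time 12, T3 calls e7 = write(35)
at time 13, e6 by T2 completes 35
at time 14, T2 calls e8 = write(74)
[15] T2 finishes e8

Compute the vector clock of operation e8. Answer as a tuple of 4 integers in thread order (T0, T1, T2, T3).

e1 (invocation 1): nothing precedes it; T3's component alone gives (0, 0, 0, 1)
e3 (invocation 4): nothing precedes it; T1's component alone gives (0, 1, 0, 0)
e2 (invocation 2): nothing precedes it; T0's component alone gives (1, 0, 0, 0)
invoked at 12, e7 merges VC(e1)=(0, 0, 0, 1) and bumps T3's slot → (0, 0, 0, 2)
invoked at 5, e4 merges VC(e2)=(1, 0, 0, 0) and bumps T0's slot → (2, 0, 0, 0)
invoked at 11, e6 merges VC(e7)=(0, 0, 0, 2) and bumps T2's slot → (0, 0, 1, 2)
invoked at 7, e5 merges VC(e2)=(1, 0, 0, 0), VC(e4)=(2, 0, 0, 0) and bumps T0's slot → (3, 0, 0, 0)
invoked at 14, e8 merges VC(e6)=(0, 0, 1, 2) and bumps T2's slot → (0, 0, 2, 2)
target: VC(e8) = (0, 0, 2, 2)

(0, 0, 2, 2)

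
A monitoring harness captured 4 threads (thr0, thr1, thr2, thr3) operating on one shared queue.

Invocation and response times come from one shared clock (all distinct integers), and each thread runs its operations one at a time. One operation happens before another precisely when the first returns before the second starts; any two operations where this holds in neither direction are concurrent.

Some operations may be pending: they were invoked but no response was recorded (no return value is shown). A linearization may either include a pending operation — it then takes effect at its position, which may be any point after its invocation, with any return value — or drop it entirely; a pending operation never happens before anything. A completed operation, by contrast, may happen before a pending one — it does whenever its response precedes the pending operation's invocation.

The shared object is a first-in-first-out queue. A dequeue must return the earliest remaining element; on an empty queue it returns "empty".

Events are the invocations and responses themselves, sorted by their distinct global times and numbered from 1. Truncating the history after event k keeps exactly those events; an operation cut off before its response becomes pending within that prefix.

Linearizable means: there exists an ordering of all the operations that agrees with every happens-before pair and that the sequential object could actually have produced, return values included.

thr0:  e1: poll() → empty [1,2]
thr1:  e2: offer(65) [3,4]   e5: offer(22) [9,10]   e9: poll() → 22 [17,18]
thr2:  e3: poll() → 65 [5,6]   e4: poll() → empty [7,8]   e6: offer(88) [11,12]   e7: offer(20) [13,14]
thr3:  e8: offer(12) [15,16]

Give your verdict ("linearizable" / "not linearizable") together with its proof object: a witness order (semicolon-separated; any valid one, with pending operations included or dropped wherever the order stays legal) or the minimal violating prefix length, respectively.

step 1: e1 poll() → empty — queue <>
step 2: e2 offer(65) — queue <65>
step 3: e3 poll() → 65 — queue <>
step 4: e4 poll() → empty — queue <>
step 5: e5 offer(22) — queue <22>
step 6: e6 offer(88) — queue <22,88>
step 7: e7 offer(20) — queue <22,88,20>
step 8: e8 offer(12) — queue <22,88,20,12>
step 9: e9 poll() → 22 — queue <88,20,12>

linearizable — witness: e1; e2; e3; e4; e5; e6; e7; e8; e9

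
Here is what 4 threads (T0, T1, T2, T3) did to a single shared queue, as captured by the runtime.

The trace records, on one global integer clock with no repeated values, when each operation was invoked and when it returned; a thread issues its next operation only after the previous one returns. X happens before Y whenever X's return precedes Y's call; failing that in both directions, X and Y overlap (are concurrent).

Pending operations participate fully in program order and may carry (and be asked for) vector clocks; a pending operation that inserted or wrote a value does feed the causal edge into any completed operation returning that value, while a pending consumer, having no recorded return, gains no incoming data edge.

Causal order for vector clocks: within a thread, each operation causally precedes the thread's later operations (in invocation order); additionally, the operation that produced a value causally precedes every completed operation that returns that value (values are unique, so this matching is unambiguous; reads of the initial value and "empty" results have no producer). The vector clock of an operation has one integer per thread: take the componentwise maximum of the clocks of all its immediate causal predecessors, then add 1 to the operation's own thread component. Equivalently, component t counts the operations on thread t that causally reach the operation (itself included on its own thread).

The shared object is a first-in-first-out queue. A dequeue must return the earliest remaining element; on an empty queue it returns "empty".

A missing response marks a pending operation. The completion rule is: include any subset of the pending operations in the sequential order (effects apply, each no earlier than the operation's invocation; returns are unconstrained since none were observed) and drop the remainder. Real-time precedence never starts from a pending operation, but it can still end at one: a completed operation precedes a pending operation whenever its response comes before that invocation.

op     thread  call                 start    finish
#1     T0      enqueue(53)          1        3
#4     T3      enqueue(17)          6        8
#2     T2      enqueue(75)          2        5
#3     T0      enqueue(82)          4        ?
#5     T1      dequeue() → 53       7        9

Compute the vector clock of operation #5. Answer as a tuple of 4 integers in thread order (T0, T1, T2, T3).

#4 (invocation 6): nothing precedes it; T3's component alone gives (0, 0, 0, 1)
#2 (invocation 2): nothing precedes it; T2's component alone gives (0, 0, 1, 0)
#1 (invocation 1): nothing precedes it; T0's component alone gives (1, 0, 0, 0)
merge at #5 (invoked 7): VC(#1)=(1, 0, 0, 0), own-thread bump on T1 → (1, 1, 0, 0)
merge at #3 (invoked 4): VC(#1)=(1, 0, 0, 0), own-thread bump on T0 → (2, 0, 0, 0)
target: VC(#5) = (1, 1, 0, 0)

(1, 1, 0, 0)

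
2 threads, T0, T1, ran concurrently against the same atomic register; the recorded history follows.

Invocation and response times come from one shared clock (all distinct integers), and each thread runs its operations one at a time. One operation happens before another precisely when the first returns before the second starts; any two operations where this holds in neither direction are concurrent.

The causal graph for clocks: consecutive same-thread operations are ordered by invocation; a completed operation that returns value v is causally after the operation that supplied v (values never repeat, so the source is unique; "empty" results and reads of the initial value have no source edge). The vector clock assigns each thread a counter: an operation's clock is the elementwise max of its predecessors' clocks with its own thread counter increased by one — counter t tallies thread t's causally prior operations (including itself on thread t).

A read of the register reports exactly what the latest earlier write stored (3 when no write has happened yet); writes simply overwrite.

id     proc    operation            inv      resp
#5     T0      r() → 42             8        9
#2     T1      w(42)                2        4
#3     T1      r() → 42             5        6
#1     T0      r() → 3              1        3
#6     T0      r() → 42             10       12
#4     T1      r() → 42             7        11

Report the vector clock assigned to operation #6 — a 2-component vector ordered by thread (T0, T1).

(3, 1)

invoked at 2, #2 has no predecessors; its own T1 bump gives (0, 1)
invoked at 1, #1 has no predecessors; its own T0 bump gives (1, 0)
#3 (invocation 5): componentwise max over VC(#2)=(0, 1), +1 at T1, giving (0, 2)
#4 (invocation 7): componentwise max over VC(#2)=(0, 1), VC(#3)=(0, 2), +1 at T1, giving (0, 3)
#5 (invocation 8): componentwise max over VC(#1)=(1, 0), VC(#2)=(0, 1), +1 at T0, giving (2, 1)
#6 (invocation 10): componentwise max over VC(#2)=(0, 1), VC(#5)=(2, 1), +1 at T0, giving (3, 1)
target: VC(#6) = (3, 1)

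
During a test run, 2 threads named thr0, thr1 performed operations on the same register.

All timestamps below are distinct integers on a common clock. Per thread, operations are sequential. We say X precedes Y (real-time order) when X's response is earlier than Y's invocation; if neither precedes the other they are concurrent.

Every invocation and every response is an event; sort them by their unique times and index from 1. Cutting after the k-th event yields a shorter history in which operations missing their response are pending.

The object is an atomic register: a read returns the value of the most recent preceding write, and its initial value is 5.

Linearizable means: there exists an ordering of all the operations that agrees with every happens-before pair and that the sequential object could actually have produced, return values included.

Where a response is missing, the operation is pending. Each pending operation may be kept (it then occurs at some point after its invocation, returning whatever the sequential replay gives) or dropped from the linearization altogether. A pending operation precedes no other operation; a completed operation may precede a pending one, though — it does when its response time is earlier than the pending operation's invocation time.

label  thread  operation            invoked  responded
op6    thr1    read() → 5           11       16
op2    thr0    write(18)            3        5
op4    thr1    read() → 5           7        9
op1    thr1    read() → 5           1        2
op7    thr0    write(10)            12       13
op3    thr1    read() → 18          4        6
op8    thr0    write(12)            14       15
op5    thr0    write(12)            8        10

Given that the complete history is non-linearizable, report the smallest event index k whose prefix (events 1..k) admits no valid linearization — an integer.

one valid order for events 1..8 is op1, op2, op3:
after step 1 (op1 read() → 5): value 5
after step 2 (op2 write(18)): value 18
after step 3 (op3 read() → 18): value 18
once event 9 joins (op4's response, time 9), exhaustive search finds no witness
every completion of the 1 pending operation (op5) was checked; none linearizes
for example op1, op2, op3, op4 (pending dropped) fails at step 4: op4 read() → 5 is not legal there
for example op1, op3, op2, op4 (pending dropped) fails at step 2: op3 read() → 18 is not legal there

9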